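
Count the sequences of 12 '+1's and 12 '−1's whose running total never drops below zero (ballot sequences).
C_12 = 208012

These ballot sequences are counted by the Catalan number C_n = (1/(n + 1)) · C(2n, n). For n = 12: C_12 = (1/13) · C(24, 12) = 2704156/13 = 208012.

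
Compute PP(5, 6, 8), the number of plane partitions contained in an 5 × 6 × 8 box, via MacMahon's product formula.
PP(5, 6, 8) = 7997986868872

Evaluate the triple product over i = 1..5, j = 1..6, k = 1..8. The factors are (2/1) · (3/2) · (4/3) · (5/4) · (6/5) · (7/6) · (8/7) · (9/8) · … (240 factors total). The numerators and denominators telescope so the product is an integer; carrying out the multiplication exactly gives PP(5, 6, 8) = 7997986868872.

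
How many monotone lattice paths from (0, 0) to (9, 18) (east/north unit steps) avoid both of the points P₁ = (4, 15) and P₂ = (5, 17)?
Number of paths = 4396239

Inclusion–exclusion. Total paths: C(27, 9) = 4686825. Through P₁: C(19, 4)·C(8, 5) = 217056. Through P₂: C(22, 5)·C(5, 4) = 131670. Since P₁ is strictly southwest of P₂, a monotone path through both must visit P₁ then P₂; paths through both = C(19, 4)·C(3, 1)·C(5, 4) = 58140. Avoid both = 4686825 − 217056 − 131670 + 58140 = 4396239.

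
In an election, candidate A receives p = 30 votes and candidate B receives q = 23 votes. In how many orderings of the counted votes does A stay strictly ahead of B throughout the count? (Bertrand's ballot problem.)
Strict-lead orderings = 82336410323440

Total orderings of the 53 votes with 30 for A: C(53, 30) = 623404249591760. By the Bertrand ballot formula (Cycle Lemma / reflection principle), the number of orderings in which A is strictly ahead of B throughout is (p − q)/(p + q) · C(p + q, p) = (30 − 23)/(30 + 23) · 623404249591760 = 82336410323440.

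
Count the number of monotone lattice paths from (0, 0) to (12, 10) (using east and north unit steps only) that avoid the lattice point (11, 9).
Number of paths = 310726

Total paths from (0, 0) to (12, 10): C(22, 12) = 646646. Paths through (11, 9): (paths (0, 0) → (11, 9)) × (paths (11, 9) → (12, 10)) = C(20, 11) · C(2, 1) = 167960 · 2 = 335920. Avoidance count = 646646 − 335920 = 310726.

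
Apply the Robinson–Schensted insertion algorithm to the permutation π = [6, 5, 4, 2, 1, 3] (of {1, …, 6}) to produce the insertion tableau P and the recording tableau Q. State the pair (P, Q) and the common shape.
P = [1, 3] / [2] / [4] / [5] / [6];  Q = [1, 6] / [2] / [3] / [4] / [5];  common shape = (2, 1, 1, 1, 1)

Row-insert the values π_1, π_2, … into P one at a time, bumping the leftmost entry strictly greater than the inserted value down to the next row. The recording tableau Q records, in position (i, j), the step at which that cell was added to P.
  Insert 6 (step 1): P = [6];  Q = [1]
  Insert 5 (step 2): P = [5] / [6];  Q = [1] / [2]
  Insert 4 (step 3): P = [4] / [5] / [6];  Q = [1] / [2] / [3]
  Insert 2 (step 4): P = [2] / [4] / [5] / [6];  Q = [1] / [2] / [3] / [4]
  Insert 1 (step 5): P = [1] / [2] / [4] / [5] / [6];  Q = [1] / [2] / [3] / [4] / [5]
  Insert 3 (step 6): P = [1, 3] / [2] / [4] / [5] / [6];  Q = [1, 6] / [2] / [3] / [4] / [5]
Final shape: (2, 1, 1, 1, 1).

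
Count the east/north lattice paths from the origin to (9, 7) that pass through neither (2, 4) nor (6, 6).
Number of paths = 6844

Inclusion–exclusion. Total paths: C(16, 9) = 11440. Through P₁: C(6, 2)·C(10, 7) = 1800. Through P₂: C(12, 6)·C(4, 3) = 3696. Since P₁ is strictly southwest of P₂, a monotone path through both must visit P₁ then P₂; paths through both = C(6, 2)·C(6, 4)·C(4, 3) = 900. Avoid both = 11440 − 1800 − 3696 + 900 = 6844.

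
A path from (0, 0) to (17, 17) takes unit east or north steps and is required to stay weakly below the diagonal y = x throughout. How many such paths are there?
Number of paths = 129644790

By the reflection principle (André's argument), the number of monotone paths to (17, 17) with n ≤ m that never go above y = x is C(34, 17) − C(34, 18) = 2333606220 − 2203961430 = 129644790.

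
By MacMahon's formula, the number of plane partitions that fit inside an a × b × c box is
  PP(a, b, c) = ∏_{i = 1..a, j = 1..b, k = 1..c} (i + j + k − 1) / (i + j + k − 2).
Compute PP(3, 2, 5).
PP(3, 2, 5) = 1176

Evaluate the triple product over i = 1..3, j = 1..2, k = 1..5. The factors are (2/1) · (3/2) · (4/3) · (5/4) · (6/5) · (3/2) · (4/3) · (5/4) · … (30 factors total). The numerators and denominators telescope so the product is an integer; carrying out the multiplication exactly gives PP(3, 2, 5) = 1176.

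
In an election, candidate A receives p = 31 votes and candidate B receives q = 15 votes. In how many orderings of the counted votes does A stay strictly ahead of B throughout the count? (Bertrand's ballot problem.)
Strict-lead orderings = 177996090624

Total orderings of the 46 votes with 31 for A: C(46, 31) = 511738760544. By the Bertrand ballot formula (Cycle Lemma / reflection principle), the number of orderings in which A is strictly ahead of B throughout is (p − q)/(p + q) · C(p + q, p) = (31 − 15)/(31 + 15) · 511738760544 = 177996090624.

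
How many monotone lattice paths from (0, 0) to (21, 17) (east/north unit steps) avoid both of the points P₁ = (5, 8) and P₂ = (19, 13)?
Number of paths = 21165709095

Inclusion–exclusion. Total paths: C(38, 21) = 28781143380. Through P₁: C(13, 5)·C(25, 16) = 2629308825. Through P₂: C(32, 19)·C(6, 2) = 5210604000. Since P₁ is strictly southwest of P₂, a monotone path through both must visit P₁ then P₂; paths through both = C(13, 5)·C(19, 14)·C(6, 2) = 224478540. Avoid both = 28781143380 − 2629308825 − 5210604000 + 224478540 = 21165709095.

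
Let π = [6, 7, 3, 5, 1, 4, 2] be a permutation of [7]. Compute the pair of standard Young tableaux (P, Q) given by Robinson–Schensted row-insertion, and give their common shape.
P = [1, 2] / [3, 4] / [5, 7] / [6];  Q = [1, 2] / [3, 4] / [5, 6] / [7];  common shape = (2, 2, 2, 1)

Row-insert the values π_1, π_2, … into P one at a time, bumping the leftmost entry strictly greater than the inserted value down to the next row. The recording tableau Q records, in position (i, j), the step at which that cell was added to P.
  Insert 6 (step 1): P = [6];  Q = [1]
  Insert 7 (step 2): P = [6, 7];  Q = [1, 2]
  Insert 3 (step 3): P = [3, 7] / [6];  Q = [1, 2] / [3]
  Insert 5 (step 4): P = [3, 5] / [6, 7];  Q = [1, 2] / [3, 4]
  Insert 1 (step 5): P = [1, 5] / [3, 7] / [6];  Q = [1, 2] / [3, 4] / [5]
  Insert 4 (step 6): P = [1, 4] / [3, 5] / [6, 7];  Q = [1, 2] / [3, 4] / [5, 6]
  Insert 2 (step 7): P = [1, 2] / [3, 4] / [5, 7] / [6];  Q = [1, 2] / [3, 4] / [5, 6] / [7]
Final shape: (2, 2, 2, 1).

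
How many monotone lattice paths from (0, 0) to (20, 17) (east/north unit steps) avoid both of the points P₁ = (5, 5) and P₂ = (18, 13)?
Number of paths = 9200032065

Inclusion–exclusion. Total paths: C(37, 20) = 15905368710. Through P₁: C(10, 5)·C(27, 15) = 4380732720. Through P₂: C(31, 18)·C(6, 2) = 3093796125. Since P₁ is strictly southwest of P₂, a monotone path through both must visit P₁ then P₂; paths through both = C(10, 5)·C(21, 13)·C(6, 2) = 769192200. Avoid both = 15905368710 − 4380732720 − 3093796125 + 769192200 = 9200032065.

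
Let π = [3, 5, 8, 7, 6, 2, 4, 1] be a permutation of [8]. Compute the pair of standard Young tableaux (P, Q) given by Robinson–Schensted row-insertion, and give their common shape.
P = [1, 4, 6] / [2, 5] / [3] / [7] / [8];  Q = [1, 2, 3] / [4, 7] / [5] / [6] / [8];  common shape = (3, 2, 1, 1, 1)

Row-insert the values π_1, π_2, … into P one at a time, bumping the leftmost entry strictly greater than the inserted value down to the next row. The recording tableau Q records, in position (i, j), the step at which that cell was added to P.
  Insert 3 (step 1): P = [3];  Q = [1]
  Insert 5 (step 2): P = [3, 5];  Q = [1, 2]
  Insert 8 (step 3): P = [3, 5, 8];  Q = [1, 2, 3]
  Insert 7 (step 4): P = [3, 5, 7] / [8];  Q = [1, 2, 3] / [4]
  Insert 6 (step 5): P = [3, 5, 6] / [7] / [8];  Q = [1, 2, 3] / [4] / [5]
  Insert 2 (step 6): P = [2, 5, 6] / [3] / [7] / [8];  Q = [1, 2, 3] / [4] / [5] / [6]
  Insert 4 (step 7): P = [2, 4, 6] / [3, 5] / [7] / [8];  Q = [1, 2, 3] / [4, 7] / [5] / [6]
  Insert 1 (step 8): P = [1, 4, 6] / [2, 5] / [3] / [7] / [8];  Q = [1, 2, 3] / [4, 7] / [5] / [6] / [8]
Final shape: (3, 2, 1, 1, 1).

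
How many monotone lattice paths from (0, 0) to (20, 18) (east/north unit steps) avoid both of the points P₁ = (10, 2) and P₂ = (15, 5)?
Number of paths = 33126255156

Inclusion–exclusion. Total paths: C(38, 20) = 33578000610. Through P₁: C(12, 10)·C(26, 10) = 350574510. Through P₂: C(20, 15)·C(18, 5) = 132838272. Since P₁ is strictly southwest of P₂, a monotone path through both must visit P₁ then P₂; paths through both = C(12, 10)·C(8, 5)·C(18, 5) = 31667328. Avoid both = 33578000610 − 350574510 − 132838272 + 31667328 = 33126255156.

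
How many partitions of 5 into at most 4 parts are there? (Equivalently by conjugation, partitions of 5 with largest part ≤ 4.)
p(5, parts ≤ 4) = 6

Partitions of 5 with all parts ≤ 4: 4+1, 3+2, 3+1+1, 2+2+1, 2+1+1+1, 1+1+1+1+1. Count = 6.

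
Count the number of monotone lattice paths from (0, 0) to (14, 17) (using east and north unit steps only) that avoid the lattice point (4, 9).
Number of paths = 233895555

Total paths from (0, 0) to (14, 17): C(31, 14) = 265182525. Paths through (4, 9): (paths (0, 0) → (4, 9)) × (paths (4, 9) → (14, 17)) = C(13, 4) · C(18, 10) = 715 · 43758 = 31286970. Avoidance count = 265182525 − 31286970 = 233895555.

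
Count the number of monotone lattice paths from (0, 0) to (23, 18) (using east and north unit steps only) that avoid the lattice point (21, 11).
Number of paths = 197467759320

Total paths from (0, 0) to (23, 18): C(41, 23) = 202112640600. Paths through (21, 11): (paths (0, 0) → (21, 11)) × (paths (21, 11) → (23, 18)) = C(32, 21) · C(9, 2) = 129024480 · 36 = 4644881280. Avoidance count = 202112640600 − 4644881280 = 197467759320.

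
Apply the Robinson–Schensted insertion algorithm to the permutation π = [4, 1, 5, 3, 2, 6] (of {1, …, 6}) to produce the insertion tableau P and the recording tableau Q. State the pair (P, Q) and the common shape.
P = [1, 2, 6] / [3, 5] / [4];  Q = [1, 3, 6] / [2, 4] / [5];  common shape = (3, 2, 1)

Row-insert the values π_1, π_2, … into P one at a time, bumping the leftmost entry strictly greater than the inserted value down to the next row. The recording tableau Q records, in position (i, j), the step at which that cell was added to P.
  Insert 4 (step 1): P = [4];  Q = [1]
  Insert 1 (step 2): P = [1] / [4];  Q = [1] / [2]
  Insert 5 (step 3): P = [1, 5] / [4];  Q = [1, 3] / [2]
  Insert 3 (step 4): P = [1, 3] / [4, 5];  Q = [1, 3] / [2, 4]
  Insert 2 (step 5): P = [1, 2] / [3, 5] / [4];  Q = [1, 3] / [2, 4] / [5]
  Insert 6 (step 6): P = [1, 2, 6] / [3, 5] / [4];  Q = [1, 3, 6] / [2, 4] / [5]
Final shape: (3, 2, 1).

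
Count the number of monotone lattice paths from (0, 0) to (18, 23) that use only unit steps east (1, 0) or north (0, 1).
Number of paths = 202112640600

A monotone lattice path from (0, 0) to (18, 23) consists of 18 east steps and 23 north steps in some order, so it is determined by which 18 of the 41 steps are east. The count is C(41, 18) = 202112640600.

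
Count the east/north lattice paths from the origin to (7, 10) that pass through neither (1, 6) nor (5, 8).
Number of paths = 10886

Inclusion–exclusion. Total paths: C(17, 7) = 19448. Through P₁: C(7, 1)·C(10, 6) = 1470. Through P₂: C(13, 5)·C(4, 2) = 7722. Since P₁ is strictly southwest of P₂, a monotone path through both must visit P₁ then P₂; paths through both = C(7, 1)·C(6, 4)·C(4, 2) = 630. Avoid both = 19448 − 1470 − 7722 + 630 = 10886.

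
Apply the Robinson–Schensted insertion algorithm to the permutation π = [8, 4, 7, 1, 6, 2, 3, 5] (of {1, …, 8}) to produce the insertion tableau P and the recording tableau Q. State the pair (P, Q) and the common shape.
P = [1, 2, 3, 5] / [4, 6] / [7] / [8];  Q = [1, 3, 7, 8] / [2, 5] / [4] / [6];  common shape = (4, 2, 1, 1)

Row-insert the values π_1, π_2, … into P one at a time, bumping the leftmost entry strictly greater than the inserted value down to the next row. The recording tableau Q records, in position (i, j), the step at which that cell was added to P.
  Insert 8 (step 1): P = [8];  Q = [1]
  Insert 4 (step 2): P = [4] / [8];  Q = [1] / [2]
  Insert 7 (step 3): P = [4, 7] / [8];  Q = [1, 3] / [2]
  Insert 1 (step 4): P = [1, 7] / [4] / [8];  Q = [1, 3] / [2] / [4]
  Insert 6 (step 5): P = [1, 6] / [4, 7] / [8];  Q = [1, 3] / [2, 5] / [4]
  Insert 2 (step 6): P = [1, 2] / [4, 6] / [7] / [8];  Q = [1, 3] / [2, 5] / [4] / [6]
  Insert 3 (step 7): P = [1, 2, 3] / [4, 6] / [7] / [8];  Q = [1, 3, 7] / [2, 5] / [4] / [6]
  Insert 5 (step 8): P = [1, 2, 3, 5] / [4, 6] / [7] / [8];  Q = [1, 3, 7, 8] / [2, 5] / [4] / [6]
Final shape: (4, 2, 1, 1).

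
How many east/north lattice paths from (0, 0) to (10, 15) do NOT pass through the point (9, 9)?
Number of paths = 2928420

Total paths from (0, 0) to (10, 15): C(25, 10) = 3268760. Paths through (9, 9): (paths (0, 0) → (9, 9)) × (paths (9, 9) → (10, 15)) = C(18, 9) · C(7, 1) = 48620 · 7 = 340340. Avoidance count = 3268760 − 340340 = 2928420.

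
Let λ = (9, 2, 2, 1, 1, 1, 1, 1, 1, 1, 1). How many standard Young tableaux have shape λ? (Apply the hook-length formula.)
# SYT of shape (9, 2, 2, 1, 1, 1, 1, 1, 1, 1, 1) = 6014736

Hook-length formula: f^λ = n! / Π hook(c), product over all cells c of the Young diagram. For λ = (9, 2, 2, 1, 1, 1, 1, 1, 1, 1, 1), n = 21 boxes. Hook lengths by row (left-to-right, top-to-bottom): [19, 10, 7, 6, 5, 4, 3, 2, 1]; [11, 2]; [10, 1]; [8]; [7]; [6]; [5]; [4]; [3]; [2]; [1]. Product of hooks = 8494295040000. So f^λ = 21! / 8494295040000 = 51090942171709440000 / 8494295040000 = 6014736.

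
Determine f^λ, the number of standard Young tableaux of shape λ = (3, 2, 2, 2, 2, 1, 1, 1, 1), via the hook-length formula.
# SYT of shape (3, 2, 2, 2, 2, 1, 1, 1, 1) = 11375

Hook-length formula: f^λ = n! / Π hook(c), product over all cells c of the Young diagram. For λ = (3, 2, 2, 2, 2, 1, 1, 1, 1), n = 15 boxes. Hook lengths by row (left-to-right, top-to-bottom): [11, 6, 1]; [9, 4]; [8, 3]; [7, 2]; [6, 1]; [4]; [3]; [2]; [1]. Product of hooks = 114960384. So f^λ = 15! / 114960384 = 1307674368000 / 114960384 = 11375.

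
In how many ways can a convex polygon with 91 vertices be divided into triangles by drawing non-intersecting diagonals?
C_89 = 254224158304000796523953440778841647086547372026600

These polygon triangulations are counted by the Catalan number C_n = (1/(n + 1)) · C(2n, n). For n = 89: C_89 = (1/90) · C(178, 89) = 22880174247360071687155809670095748237789263482394000/90 = 254224158304000796523953440778841647086547372026600.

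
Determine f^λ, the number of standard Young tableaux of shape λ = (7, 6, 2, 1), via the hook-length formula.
# SYT of shape (7, 6, 2, 1) = 210210

Hook-length formula: f^λ = n! / Π hook(c), product over all cells c of the Young diagram. For λ = (7, 6, 2, 1), n = 16 boxes. Hook lengths by row (left-to-right, top-to-bottom): [10, 8, 6, 5, 4, 3, 1]; [8, 6, 4, 3, 2, 1]; [3, 1]; [1]. Product of hooks = 99532800. So f^λ = 16! / 99532800 = 20922789888000 / 99532800 = 210210.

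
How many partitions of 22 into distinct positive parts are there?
q(22) = 89

A partition into distinct parts is a strictly decreasing sequence summing to n. The recurrence d(n, m) = d(n, m−1) + d(n−m, m−1) (use part m at most once) with q(n) = d(n, n) gives q(22) = 89. (Euler's theorem: # distinct-part partitions = # odd-part partitions.)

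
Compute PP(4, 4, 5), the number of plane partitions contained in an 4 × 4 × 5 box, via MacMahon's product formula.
PP(4, 4, 5) = 1646568

Evaluate the triple product over i = 1..4, j = 1..4, k = 1..5. The factors are (2/1) · (3/2) · (4/3) · (5/4) · (6/5) · (3/2) · (4/3) · (5/4) · … (80 factors total). The numerators and denominators telescope so the product is an integer; carrying out the multiplication exactly gives PP(4, 4, 5) = 1646568.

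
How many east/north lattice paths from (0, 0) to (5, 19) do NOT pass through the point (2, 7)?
Number of paths = 26124

Total paths from (0, 0) to (5, 19): C(24, 5) = 42504. Paths through (2, 7): (paths (0, 0) → (2, 7)) × (paths (2, 7) → (5, 19)) = C(9, 2) · C(15, 3) = 36 · 455 = 16380. Avoidance count = 42504 − 16380 = 26124.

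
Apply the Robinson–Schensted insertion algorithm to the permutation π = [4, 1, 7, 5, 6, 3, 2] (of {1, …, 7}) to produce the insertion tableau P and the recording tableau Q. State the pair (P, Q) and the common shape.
P = [1, 2, 6] / [3, 5] / [4] / [7];  Q = [1, 3, 5] / [2, 4] / [6] / [7];  common shape = (3, 2, 1, 1)

Row-insert the values π_1, π_2, … into P one at a time, bumping the leftmost entry strictly greater than the inserted value down to the next row. The recording tableau Q records, in position (i, j), the step at which that cell was added to P.
  Insert 4 (step 1): P = [4];  Q = [1]
  Insert 1 (step 2): P = [1] / [4];  Q = [1] / [2]
  Insert 7 (step 3): P = [1, 7] / [4];  Q = [1, 3] / [2]
  Insert 5 (step 4): P = [1, 5] / [4, 7];  Q = [1, 3] / [2, 4]
  Insert 6 (step 5): P = [1, 5, 6] / [4, 7];  Q = [1, 3, 5] / [2, 4]
  Insert 3 (step 6): P = [1, 3, 6] / [4, 5] / [7];  Q = [1, 3, 5] / [2, 4] / [6]
  Insert 2 (step 7): P = [1, 2, 6] / [3, 5] / [4] / [7];  Q = [1, 3, 5] / [2, 4] / [6] / [7]
Final shape: (3, 2, 1, 1).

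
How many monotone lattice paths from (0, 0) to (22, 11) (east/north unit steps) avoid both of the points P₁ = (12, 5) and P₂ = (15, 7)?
Number of paths = 108124096

Inclusion–exclusion. Total paths: C(33, 22) = 193536720. Through P₁: C(17, 12)·C(16, 10) = 49553504. Through P₂: C(22, 15)·C(11, 7) = 56279520. Since P₁ is strictly southwest of P₂, a monotone path through both must visit P₁ then P₂; paths through both = C(17, 12)·C(5, 3)·C(11, 7) = 20420400. Avoid both = 193536720 − 49553504 − 56279520 + 20420400 = 108124096.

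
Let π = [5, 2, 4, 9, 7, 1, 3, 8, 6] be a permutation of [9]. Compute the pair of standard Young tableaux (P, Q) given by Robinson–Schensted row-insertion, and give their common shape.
P = [1, 3, 6, 8] / [2, 4, 7] / [5, 9];  Q = [1, 3, 4, 8] / [2, 5, 9] / [6, 7];  common shape = (4, 3, 2)

Row-insert the values π_1, π_2, … into P one at a time, bumping the leftmost entry strictly greater than the inserted value down to the next row. The recording tableau Q records, in position (i, j), the step at which that cell was added to P.
  Insert 5 (step 1): P = [5];  Q = [1]
  Insert 2 (step 2): P = [2] / [5];  Q = [1] / [2]
  Insert 4 (step 3): P = [2, 4] / [5];  Q = [1, 3] / [2]
  Insert 9 (step 4): P = [2, 4, 9] / [5];  Q = [1, 3, 4] / [2]
  Insert 7 (step 5): P = [2, 4, 7] / [5, 9];  Q = [1, 3, 4] / [2, 5]
  Insert 1 (step 6): P = [1, 4, 7] / [2, 9] / [5];  Q = [1, 3, 4] / [2, 5] / [6]
  Insert 3 (step 7): P = [1, 3, 7] / [2, 4] / [5, 9];  Q = [1, 3, 4] / [2, 5] / [6, 7]
  Insert 8 (step 8): P = [1, 3, 7, 8] / [2, 4] / [5, 9];  Q = [1, 3, 4, 8] / [2, 5] / [6, 7]
  Insert 6 (step 9): P = [1, 3, 6, 8] / [2, 4, 7] / [5, 9];  Q = [1, 3, 4, 8] / [2, 5, 9] / [6, 7]
Final shape: (4, 3, 2).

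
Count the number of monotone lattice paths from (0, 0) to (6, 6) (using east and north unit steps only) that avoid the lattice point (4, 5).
Number of paths = 546

Total paths from (0, 0) to (6, 6): C(12, 6) = 924. Paths through (4, 5): (paths (0, 0) → (4, 5)) × (paths (4, 5) → (6, 6)) = C(9, 4) · C(3, 2) = 126 · 3 = 378. Avoidance count = 924 − 378 = 546.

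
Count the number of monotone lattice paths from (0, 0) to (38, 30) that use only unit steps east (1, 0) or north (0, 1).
Number of paths = 17876288714431443296

A monotone lattice path from (0, 0) to (38, 30) consists of 38 east steps and 30 north steps in some order, so it is determined by which 38 of the 68 steps are east. The count is C(68, 38) = 17876288714431443296.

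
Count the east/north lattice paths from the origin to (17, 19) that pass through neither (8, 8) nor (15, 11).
Number of paths = 6157672200

Inclusion–exclusion. Total paths: C(36, 17) = 8597496600. Through P₁: C(16, 8)·C(20, 9) = 2161645200. Through P₂: C(26, 15)·C(10, 2) = 347677200. Since P₁ is strictly southwest of P₂, a monotone path through both must visit P₁ then P₂; paths through both = C(16, 8)·C(10, 7)·C(10, 2) = 69498000. Avoid both = 8597496600 − 2161645200 − 347677200 + 69498000 = 6157672200.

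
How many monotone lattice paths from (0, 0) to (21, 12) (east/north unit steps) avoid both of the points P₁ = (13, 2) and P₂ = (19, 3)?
Number of paths = 350178455

Inclusion–exclusion. Total paths: C(33, 21) = 354817320. Through P₁: C(15, 13)·C(18, 8) = 4594590. Through P₂: C(22, 19)·C(11, 2) = 84700. Since P₁ is strictly southwest of P₂, a monotone path through both must visit P₁ then P₂; paths through both = C(15, 13)·C(7, 6)·C(11, 2) = 40425. Avoid both = 354817320 − 4594590 − 84700 + 40425 = 350178455.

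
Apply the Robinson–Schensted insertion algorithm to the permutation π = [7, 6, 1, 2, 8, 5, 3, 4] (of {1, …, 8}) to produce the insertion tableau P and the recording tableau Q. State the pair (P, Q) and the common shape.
P = [1, 2, 3, 4] / [5, 8] / [6] / [7];  Q = [1, 4, 5, 8] / [2, 6] / [3] / [7];  common shape = (4, 2, 1, 1)

Row-insert the values π_1, π_2, … into P one at a time, bumping the leftmost entry strictly greater than the inserted value down to the next row. The recording tableau Q records, in position (i, j), the step at which that cell was added to P.
  Insert 7 (step 1): P = [7];  Q = [1]
  Insert 6 (step 2): P = [6] / [7];  Q = [1] / [2]
  Insert 1 (step 3): P = [1] / [6] / [7];  Q = [1] / [2] / [3]
  Insert 2 (step 4): P = [1, 2] / [6] / [7];  Q = [1, 4] / [2] / [3]
  Insert 8 (step 5): P = [1, 2, 8] / [6] / [7];  Q = [1, 4, 5] / [2] / [3]
  Insert 5 (step 6): P = [1, 2, 5] / [6, 8] / [7];  Q = [1, 4, 5] / [2, 6] / [3]
  Insert 3 (step 7): P = [1, 2, 3] / [5, 8] / [6] / [7];  Q = [1, 4, 5] / [2, 6] / [3] / [7]
  Insert 4 (step 8): P = [1, 2, 3, 4] / [5, 8] / [6] / [7];  Q = [1, 4, 5, 8] / [2, 6] / [3] / [7]
Final shape: (4, 2, 1, 1).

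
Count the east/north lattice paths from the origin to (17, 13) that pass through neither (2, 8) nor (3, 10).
Number of paths = 118959490

Inclusion–exclusion. Total paths: C(30, 17) = 119759850. Through P₁: C(10, 2)·C(20, 15) = 697680. Through P₂: C(13, 3)·C(17, 14) = 194480. Since P₁ is strictly southwest of P₂, a monotone path through both must visit P₁ then P₂; paths through both = C(10, 2)·C(3, 1)·C(17, 14) = 91800. Avoid both = 119759850 − 697680 − 194480 + 91800 = 118959490.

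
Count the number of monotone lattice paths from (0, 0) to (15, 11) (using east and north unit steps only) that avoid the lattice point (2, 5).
Number of paths = 7156388

Total paths from (0, 0) to (15, 11): C(26, 15) = 7726160. Paths through (2, 5): (paths (0, 0) → (2, 5)) × (paths (2, 5) → (15, 11)) = C(7, 2) · C(19, 13) = 21 · 27132 = 569772. Avoidance count = 7726160 − 569772 = 7156388.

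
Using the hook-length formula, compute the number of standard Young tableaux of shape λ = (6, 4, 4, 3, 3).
# SYT of shape (6, 4, 4, 3, 3) = 46558512

Hook-length formula: f^λ = n! / Π hook(c), product over all cells c of the Young diagram. For λ = (6, 4, 4, 3, 3), n = 20 boxes. Hook lengths by row (left-to-right, top-to-bottom): [10, 9, 8, 5, 2, 1]; [7, 6, 5, 2]; [6, 5, 4, 1]; [4, 3, 2]; [3, 2, 1]. Product of hooks = 52254720000. So f^λ = 20! / 52254720000 = 2432902008176640000 / 52254720000 = 46558512.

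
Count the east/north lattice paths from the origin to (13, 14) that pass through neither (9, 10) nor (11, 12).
Number of paths = 8804980

Inclusion–exclusion. Total paths: C(27, 13) = 20058300. Through P₁: C(19, 9)·C(8, 4) = 6466460. Through P₂: C(23, 11)·C(4, 2) = 8112468. Since P₁ is strictly southwest of P₂, a monotone path through both must visit P₁ then P₂; paths through both = C(19, 9)·C(4, 2)·C(4, 2) = 3325608. Avoid both = 20058300 − 6466460 − 8112468 + 3325608 = 8804980.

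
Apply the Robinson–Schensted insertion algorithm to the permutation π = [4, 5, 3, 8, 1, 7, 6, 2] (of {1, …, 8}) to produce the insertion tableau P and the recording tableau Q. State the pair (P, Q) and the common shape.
P = [1, 2, 6] / [3, 5] / [4, 7] / [8];  Q = [1, 2, 4] / [3, 6] / [5, 7] / [8];  common shape = (3, 2, 2, 1)

Row-insert the values π_1, π_2, … into P one at a time, bumping the leftmost entry strictly greater than the inserted value down to the next row. The recording tableau Q records, in position (i, j), the step at which that cell was added to P.
  Insert 4 (step 1): P = [4];  Q = [1]
  Insert 5 (step 2): P = [4, 5];  Q = [1, 2]
  Insert 3 (step 3): P = [3, 5] / [4];  Q = [1, 2] / [3]
  Insert 8 (step 4): P = [3, 5, 8] / [4];  Q = [1, 2, 4] / [3]
  Insert 1 (step 5): P = [1, 5, 8] / [3] / [4];  Q = [1, 2, 4] / [3] / [5]
  Insert 7 (step 6): P = [1, 5, 7] / [3, 8] / [4];  Q = [1, 2, 4] / [3, 6] / [5]
  Insert 6 (step 7): P = [1, 5, 6] / [3, 7] / [4, 8];  Q = [1, 2, 4] / [3, 6] / [5, 7]
  Insert 2 (step 8): P = [1, 2, 6] / [3, 5] / [4, 7] / [8];  Q = [1, 2, 4] / [3, 6] / [5, 7] / [8]
Final shape: (3, 2, 2, 1).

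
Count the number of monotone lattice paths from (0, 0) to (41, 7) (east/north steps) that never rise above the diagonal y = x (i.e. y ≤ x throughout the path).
Number of paths = 61357560

By the reflection principle (André's argument), the number of monotone paths to (41, 7) with n ≤ m that never go above y = x is C(48, 41) − C(48, 42) = 73629072 − 12271512 = 61357560.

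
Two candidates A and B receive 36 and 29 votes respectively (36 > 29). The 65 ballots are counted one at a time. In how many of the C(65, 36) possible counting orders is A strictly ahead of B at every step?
Strict-lead orderings = 270048001755057904

Total orderings of the 65 votes with 36 for A: C(65, 36) = 2507588587725537680. By the Bertrand ballot formula (Cycle Lemma / reflection principle), the number of orderings in which A is strictly ahead of B throughout is (p − q)/(p + q) · C(p + q, p) = (36 − 29)/(36 + 29) · 2507588587725537680 = 270048001755057904.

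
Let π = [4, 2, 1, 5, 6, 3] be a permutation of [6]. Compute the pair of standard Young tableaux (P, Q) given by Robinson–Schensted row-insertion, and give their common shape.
P = [1, 3, 6] / [2, 5] / [4];  Q = [1, 4, 5] / [2, 6] / [3];  common shape = (3, 2, 1)

Row-insert the values π_1, π_2, … into P one at a time, bumping the leftmost entry strictly greater than the inserted value down to the next row. The recording tableau Q records, in position (i, j), the step at which that cell was added to P.
  Insert 4 (step 1): P = [4];  Q = [1]
  Insert 2 (step 2): P = [2] / [4];  Q = [1] / [2]
  Insert 1 (step 3): P = [1] / [2] / [4];  Q = [1] / [2] / [3]
  Insert 5 (step 4): P = [1, 5] / [2] / [4];  Q = [1, 4] / [2] / [3]
  Insert 6 (step 5): P = [1, 5, 6] / [2] / [4];  Q = [1, 4, 5] / [2] / [3]
  Insert 3 (step 6): P = [1, 3, 6] / [2, 5] / [4];  Q = [1, 4, 5] / [2, 6] / [3]
Final shape: (3, 2, 1).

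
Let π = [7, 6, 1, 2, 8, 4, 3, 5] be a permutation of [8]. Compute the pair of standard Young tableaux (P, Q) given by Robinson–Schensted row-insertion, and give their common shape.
P = [1, 2, 3, 5] / [4, 8] / [6] / [7];  Q = [1, 4, 5, 8] / [2, 6] / [3] / [7];  common shape = (4, 2, 1, 1)

Row-insert the values π_1, π_2, … into P one at a time, bumping the leftmost entry strictly greater than the inserted value down to the next row. The recording tableau Q records, in position (i, j), the step at which that cell was added to P.
  Insert 7 (step 1): P = [7];  Q = [1]
  Insert 6 (step 2): P = [6] / [7];  Q = [1] / [2]
  Insert 1 (step 3): P = [1] / [6] / [7];  Q = [1] / [2] / [3]
  Insert 2 (step 4): P = [1, 2] / [6] / [7];  Q = [1, 4] / [2] / [3]
  Insert 8 (step 5): P = [1, 2, 8] / [6] / [7];  Q = [1, 4, 5] / [2] / [3]
  Insert 4 (step 6): P = [1, 2, 4] / [6, 8] / [7];  Q = [1, 4, 5] / [2, 6] / [3]
  Insert 3 (step 7): P = [1, 2, 3] / [4, 8] / [6] / [7];  Q = [1, 4, 5] / [2, 6] / [3] / [7]
  Insert 5 (step 8): P = [1, 2, 3, 5] / [4, 8] / [6] / [7];  Q = [1, 4, 5, 8] / [2, 6] / [3] / [7]
Final shape: (4, 2, 1, 1).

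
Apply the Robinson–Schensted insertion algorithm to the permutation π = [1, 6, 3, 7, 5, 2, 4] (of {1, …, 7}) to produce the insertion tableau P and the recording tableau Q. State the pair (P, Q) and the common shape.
P = [1, 2, 4] / [3, 5] / [6, 7];  Q = [1, 2, 4] / [3, 5] / [6, 7];  common shape = (3, 2, 2)

Row-insert the values π_1, π_2, … into P one at a time, bumping the leftmost entry strictly greater than the inserted value down to the next row. The recording tableau Q records, in position (i, j), the step at which that cell was added to P.
  Insert 1 (step 1): P = [1];  Q = [1]
  Insert 6 (step 2): P = [1, 6];  Q = [1, 2]
  Insert 3 (step 3): P = [1, 3] / [6];  Q = [1, 2] / [3]
  Insert 7 (step 4): P = [1, 3, 7] / [6];  Q = [1, 2, 4] / [3]
  Insert 5 (step 5): P = [1, 3, 5] / [6, 7];  Q = [1, 2, 4] / [3, 5]
  Insert 2 (step 6): P = [1, 2, 5] / [3, 7] / [6];  Q = [1, 2, 4] / [3, 5] / [6]
  Insert 4 (step 7): P = [1, 2, 4] / [3, 5] / [6, 7];  Q = [1, 2, 4] / [3, 5] / [6, 7]
Final shape: (3, 2, 2).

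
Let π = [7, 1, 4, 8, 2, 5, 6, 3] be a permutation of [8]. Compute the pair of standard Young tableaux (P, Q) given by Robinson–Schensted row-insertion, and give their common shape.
P = [1, 2, 3, 6] / [4, 5] / [7, 8];  Q = [1, 3, 4, 7] / [2, 6] / [5, 8];  common shape = (4, 2, 2)

Row-insert the values π_1, π_2, … into P one at a time, bumping the leftmost entry strictly greater than the inserted value down to the next row. The recording tableau Q records, in position (i, j), the step at which that cell was added to P.
  Insert 7 (step 1): P = [7];  Q = [1]
  Insert 1 (step 2): P = [1] / [7];  Q = [1] / [2]
  Insert 4 (step 3): P = [1, 4] / [7];  Q = [1, 3] / [2]
  Insert 8 (step 4): P = [1, 4, 8] / [7];  Q = [1, 3, 4] / [2]
  Insert 2 (step 5): P = [1, 2, 8] / [4] / [7];  Q = [1, 3, 4] / [2] / [5]
  Insert 5 (step 6): P = [1, 2, 5] / [4, 8] / [7];  Q = [1, 3, 4] / [2, 6] / [5]
  Insert 6 (step 7): P = [1, 2, 5, 6] / [4, 8] / [7];  Q = [1, 3, 4, 7] / [2, 6] / [5]
  Insert 3 (step 8): P = [1, 2, 3, 6] / [4, 5] / [7, 8];  Q = [1, 3, 4, 7] / [2, 6] / [5, 8]
Final shape: (4, 2, 2).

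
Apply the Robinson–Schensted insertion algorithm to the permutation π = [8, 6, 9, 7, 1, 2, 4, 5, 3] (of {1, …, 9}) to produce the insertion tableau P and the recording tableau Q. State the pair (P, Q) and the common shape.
P = [1, 2, 3, 5] / [4, 7] / [6, 9] / [8];  Q = [1, 3, 7, 8] / [2, 4] / [5, 6] / [9];  common shape = (4, 2, 2, 1)

Row-insert the values π_1, π_2, … into P one at a time, bumping the leftmost entry strictly greater than the inserted value down to the next row. The recording tableau Q records, in position (i, j), the step at which that cell was added to P.
  Insert 8 (step 1): P = [8];  Q = [1]
  Insert 6 (step 2): P = [6] / [8];  Q = [1] / [2]
  Insert 9 (step 3): P = [6, 9] / [8];  Q = [1, 3] / [2]
  Insert 7 (step 4): P = [6, 7] / [8, 9];  Q = [1, 3] / [2, 4]
  Insert 1 (step 5): P = [1, 7] / [6, 9] / [8];  Q = [1, 3] / [2, 4] / [5]
  Insert 2 (step 6): P = [1, 2] / [6, 7] / [8, 9];  Q = [1, 3] / [2, 4] / [5, 6]
  Insert 4 (step 7): P = [1, 2, 4] / [6, 7] / [8, 9];  Q = [1, 3, 7] / [2, 4] / [5, 6]
  Insert 5 (step 8): P = [1, 2, 4, 5] / [6, 7] / [8, 9];  Q = [1, 3, 7, 8] / [2, 4] / [5, 6]
  Insert 3 (step 9): P = [1, 2, 3, 5] / [4, 7] / [6, 9] / [8];  Q = [1, 3, 7, 8] / [2, 4] / [5, 6] / [9]
Final shape: (4, 2, 2, 1).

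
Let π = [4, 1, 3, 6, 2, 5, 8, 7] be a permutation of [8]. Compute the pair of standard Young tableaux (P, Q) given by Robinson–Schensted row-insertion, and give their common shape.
P = [1, 2, 5, 7] / [3, 6, 8] / [4];  Q = [1, 3, 4, 7] / [2, 6, 8] / [5];  common shape = (4, 3, 1)

Row-insert the values π_1, π_2, … into P one at a time, bumping the leftmost entry strictly greater than the inserted value down to the next row. The recording tableau Q records, in position (i, j), the step at which that cell was added to P.
  Insert 4 (step 1): P = [4];  Q = [1]
  Insert 1 (step 2): P = [1] / [4];  Q = [1] / [2]
  Insert 3 (step 3): P = [1, 3] / [4];  Q = [1, 3] / [2]
  Insert 6 (step 4): P = [1, 3, 6] / [4];  Q = [1, 3, 4] / [2]
  Insert 2 (step 5): P = [1, 2, 6] / [3] / [4];  Q = [1, 3, 4] / [2] / [5]
  Insert 5 (step 6): P = [1, 2, 5] / [3, 6] / [4];  Q = [1, 3, 4] / [2, 6] / [5]
  Insert 8 (step 7): P = [1, 2, 5, 8] / [3, 6] / [4];  Q = [1, 3, 4, 7] / [2, 6] / [5]
  Insert 7 (step 8): P = [1, 2, 5, 7] / [3, 6, 8] / [4];  Q = [1, 3, 4, 7] / [2, 6, 8] / [5]
Final shape: (4, 3, 1).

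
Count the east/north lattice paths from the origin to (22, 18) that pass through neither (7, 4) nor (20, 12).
Number of paths = 83343919080

Inclusion–exclusion. Total paths: C(40, 22) = 113380261800. Through P₁: C(11, 7)·C(29, 15) = 25594390800. Through P₂: C(32, 20)·C(8, 2) = 6322199520. Since P₁ is strictly southwest of P₂, a monotone path through both must visit P₁ then P₂; paths through both = C(11, 7)·C(21, 13)·C(8, 2) = 1880247600. Avoid both = 113380261800 − 25594390800 − 6322199520 + 1880247600 = 83343919080.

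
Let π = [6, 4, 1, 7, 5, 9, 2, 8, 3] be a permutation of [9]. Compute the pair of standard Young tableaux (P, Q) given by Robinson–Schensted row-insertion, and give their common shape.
P = [1, 2, 3] / [4, 5, 8] / [6, 7, 9];  Q = [1, 4, 6] / [2, 5, 8] / [3, 7, 9];  common shape = (3, 3, 3)

Row-insert the values π_1, π_2, … into P one at a time, bumping the leftmost entry strictly greater than the inserted value down to the next row. The recording tableau Q records, in position (i, j), the step at which that cell was added to P.
  Insert 6 (step 1): P = [6];  Q = [1]
  Insert 4 (step 2): P = [4] / [6];  Q = [1] / [2]
  Insert 1 (step 3): P = [1] / [4] / [6];  Q = [1] / [2] / [3]
  Insert 7 (step 4): P = [1, 7] / [4] / [6];  Q = [1, 4] / [2] / [3]
  Insert 5 (step 5): P = [1, 5] / [4, 7] / [6];  Q = [1, 4] / [2, 5] / [3]
  Insert 9 (step 6): P = [1, 5, 9] / [4, 7] / [6];  Q = [1, 4, 6] / [2, 5] / [3]
  Insert 2 (step 7): P = [1, 2, 9] / [4, 5] / [6, 7];  Q = [1, 4, 6] / [2, 5] / [3, 7]
  Insert 8 (step 8): P = [1, 2, 8] / [4, 5, 9] / [6, 7];  Q = [1, 4, 6] / [2, 5, 8] / [3, 7]
  Insert 3 (step 9): P = [1, 2, 3] / [4, 5, 8] / [6, 7, 9];  Q = [1, 4, 6] / [2, 5, 8] / [3, 7, 9]
Final shape: (3, 3, 3).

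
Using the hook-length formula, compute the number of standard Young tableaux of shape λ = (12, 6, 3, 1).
# SYT of shape (12, 6, 3, 1) = 80432814

Hook-length formula: f^λ = n! / Π hook(c), product over all cells c of the Young diagram. For λ = (12, 6, 3, 1), n = 22 boxes. Hook lengths by row (left-to-right, top-to-bottom): [15, 13, 12, 10, 9, 8, 6, 5, 4, 3, 2, 1]; [8, 6, 5, 3, 2, 1]; [4, 2, 1]; [1]. Product of hooks = 13974405120000. So f^λ = 22! / 13974405120000 = 1124000727777607680000 / 13974405120000 = 80432814.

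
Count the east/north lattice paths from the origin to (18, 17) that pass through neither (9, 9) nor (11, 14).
Number of paths = 2943249850

Inclusion–exclusion. Total paths: C(35, 18) = 4537567650. Through P₁: C(18, 9)·C(17, 9) = 1181952200. Through P₂: C(25, 11)·C(10, 7) = 534888000. Since P₁ is strictly southwest of P₂, a monotone path through both must visit P₁ then P₂; paths through both = C(18, 9)·C(7, 2)·C(10, 7) = 122522400. Avoid both = 4537567650 − 1181952200 − 534888000 + 122522400 = 2943249850.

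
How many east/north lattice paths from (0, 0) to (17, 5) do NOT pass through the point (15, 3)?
Number of paths = 21438

Total paths from (0, 0) to (17, 5): C(22, 17) = 26334. Paths through (15, 3): (paths (0, 0) → (15, 3)) × (paths (15, 3) → (17, 5)) = C(18, 15) · C(4, 2) = 816 · 6 = 4896. Avoidance count = 26334 − 4896 = 21438.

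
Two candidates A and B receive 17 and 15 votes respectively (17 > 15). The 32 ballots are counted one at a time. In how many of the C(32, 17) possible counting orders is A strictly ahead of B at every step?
Strict-lead orderings = 35357670

Total orderings of the 32 votes with 17 for A: C(32, 17) = 565722720. By the Bertrand ballot formula (Cycle Lemma / reflection principle), the number of orderings in which A is strictly ahead of B throughout is (p − q)/(p + q) · C(p + q, p) = (17 − 15)/(17 + 15) · 565722720 = 35357670.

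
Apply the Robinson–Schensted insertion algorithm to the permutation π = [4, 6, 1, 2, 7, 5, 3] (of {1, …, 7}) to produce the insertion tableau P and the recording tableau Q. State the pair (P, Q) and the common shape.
P = [1, 2, 3] / [4, 5, 7] / [6];  Q = [1, 2, 5] / [3, 4, 6] / [7];  common shape = (3, 3, 1)

Row-insert the values π_1, π_2, … into P one at a time, bumping the leftmost entry strictly greater than the inserted value down to the next row. The recording tableau Q records, in position (i, j), the step at which that cell was added to P.
  Insert 4 (step 1): P = [4];  Q = [1]
  Insert 6 (step 2): P = [4, 6];  Q = [1, 2]
  Insert 1 (step 3): P = [1, 6] / [4];  Q = [1, 2] / [3]
  Insert 2 (step 4): P = [1, 2] / [4, 6];  Q = [1, 2] / [3, 4]
  Insert 7 (step 5): P = [1, 2, 7] / [4, 6];  Q = [1, 2, 5] / [3, 4]
  Insert 5 (step 6): P = [1, 2, 5] / [4, 6, 7];  Q = [1, 2, 5] / [3, 4, 6]
  Insert 3 (step 7): P = [1, 2, 3] / [4, 5, 7] / [6];  Q = [1, 2, 5] / [3, 4, 6] / [7]
Final shape: (3, 3, 1).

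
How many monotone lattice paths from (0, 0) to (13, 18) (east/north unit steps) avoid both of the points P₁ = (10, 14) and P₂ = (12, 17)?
Number of paths = 73042365

Inclusion–exclusion. Total paths: C(31, 13) = 206253075. Through P₁: C(24, 10)·C(7, 3) = 68643960. Through P₂: C(29, 12)·C(2, 1) = 103791870. Since P₁ is strictly southwest of P₂, a monotone path through both must visit P₁ then P₂; paths through both = C(24, 10)·C(5, 2)·C(2, 1) = 39225120. Avoid both = 206253075 − 68643960 − 103791870 + 39225120 = 73042365.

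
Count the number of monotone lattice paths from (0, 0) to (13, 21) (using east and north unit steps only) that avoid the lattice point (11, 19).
Number of paths = 600219960

Total paths from (0, 0) to (13, 21): C(34, 13) = 927983760. Paths through (11, 19): (paths (0, 0) → (11, 19)) × (paths (11, 19) → (13, 21)) = C(30, 11) · C(4, 2) = 54627300 · 6 = 327763800. Avoidance count = 927983760 − 327763800 = 600219960.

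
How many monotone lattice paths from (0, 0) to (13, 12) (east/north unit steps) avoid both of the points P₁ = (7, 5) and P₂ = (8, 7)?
Number of paths = 2818360

Inclusion–exclusion. Total paths: C(25, 13) = 5200300. Through P₁: C(12, 7)·C(13, 6) = 1359072. Through P₂: C(15, 8)·C(10, 5) = 1621620. Since P₁ is strictly southwest of P₂, a monotone path through both must visit P₁ then P₂; paths through both = C(12, 7)·C(3, 1)·C(10, 5) = 598752. Avoid both = 5200300 − 1359072 − 1621620 + 598752 = 2818360.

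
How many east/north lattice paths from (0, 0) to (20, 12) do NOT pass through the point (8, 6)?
Number of paths = 170045148

Total paths from (0, 0) to (20, 12): C(32, 20) = 225792840. Paths through (8, 6): (paths (0, 0) → (8, 6)) × (paths (8, 6) → (20, 12)) = C(14, 8) · C(18, 12) = 3003 · 18564 = 55747692. Avoidance count = 225792840 − 55747692 = 170045148.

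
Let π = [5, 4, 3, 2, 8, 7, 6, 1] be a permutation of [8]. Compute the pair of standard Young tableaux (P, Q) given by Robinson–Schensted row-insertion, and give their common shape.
P = [1, 6] / [2, 7] / [3, 8] / [4] / [5];  Q = [1, 5] / [2, 6] / [3, 7] / [4] / [8];  common shape = (2, 2, 2, 1, 1)

Row-insert the values π_1, π_2, … into P one at a time, bumping the leftmost entry strictly greater than the inserted value down to the next row. The recording tableau Q records, in position (i, j), the step at which that cell was added to P.
  Insert 5 (step 1): P = [5];  Q = [1]
  Insert 4 (step 2): P = [4] / [5];  Q = [1] / [2]
  Insert 3 (step 3): P = [3] / [4] / [5];  Q = [1] / [2] / [3]
  Insert 2 (step 4): P = [2] / [3] / [4] / [5];  Q = [1] / [2] / [3] / [4]
  Insert 8 (step 5): P = [2, 8] / [3] / [4] / [5];  Q = [1, 5] / [2] / [3] / [4]
  Insert 7 (step 6): P = [2, 7] / [3, 8] / [4] / [5];  Q = [1, 5] / [2, 6] / [3] / [4]
  Insert 6 (step 7): P = [2, 6] / [3, 7] / [4, 8] / [5];  Q = [1, 5] / [2, 6] / [3, 7] / [4]
  Insert 1 (step 8): P = [1, 6] / [2, 7] / [3, 8] / [4] / [5];  Q = [1, 5] / [2, 6] / [3, 7] / [4] / [8]
Final shape: (2, 2, 2, 1, 1).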